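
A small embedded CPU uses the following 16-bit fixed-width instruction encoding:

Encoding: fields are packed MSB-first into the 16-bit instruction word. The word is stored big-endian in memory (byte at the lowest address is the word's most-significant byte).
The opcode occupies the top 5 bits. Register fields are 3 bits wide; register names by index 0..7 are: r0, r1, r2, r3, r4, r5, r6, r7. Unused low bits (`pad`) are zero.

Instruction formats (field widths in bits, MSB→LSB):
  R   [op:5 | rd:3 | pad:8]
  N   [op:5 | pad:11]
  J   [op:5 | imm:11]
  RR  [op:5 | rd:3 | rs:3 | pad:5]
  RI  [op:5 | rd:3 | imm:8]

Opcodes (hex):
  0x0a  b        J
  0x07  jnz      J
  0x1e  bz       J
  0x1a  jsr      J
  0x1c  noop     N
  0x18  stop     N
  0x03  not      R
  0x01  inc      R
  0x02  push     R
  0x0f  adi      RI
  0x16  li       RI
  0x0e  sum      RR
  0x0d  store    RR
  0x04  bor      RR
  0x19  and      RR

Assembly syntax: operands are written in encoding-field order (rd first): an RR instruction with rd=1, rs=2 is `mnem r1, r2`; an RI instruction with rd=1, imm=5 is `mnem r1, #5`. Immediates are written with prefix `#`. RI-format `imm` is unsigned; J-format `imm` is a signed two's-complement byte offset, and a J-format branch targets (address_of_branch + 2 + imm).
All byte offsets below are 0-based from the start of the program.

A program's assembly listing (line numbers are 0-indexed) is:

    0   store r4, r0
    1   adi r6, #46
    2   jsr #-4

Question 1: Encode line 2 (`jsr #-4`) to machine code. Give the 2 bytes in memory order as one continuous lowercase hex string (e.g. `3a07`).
line 2 (jsr): pack op=0x1a:5|imm=-4:11 = 0xd7fc; big→ d7 fc

d7fc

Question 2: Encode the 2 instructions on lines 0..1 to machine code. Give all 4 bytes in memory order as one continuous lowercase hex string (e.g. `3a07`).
6c007e2e

L0: store op=0xd:5|rd=4:3|rs=0:3|pad=0:5 ⇒ 0x6c00 ⇒ big 6c 00
L1: adi op=0xf:5|rd=6:3|imm=46:8 ⇒ 0x7e2e ⇒ big 7e 2e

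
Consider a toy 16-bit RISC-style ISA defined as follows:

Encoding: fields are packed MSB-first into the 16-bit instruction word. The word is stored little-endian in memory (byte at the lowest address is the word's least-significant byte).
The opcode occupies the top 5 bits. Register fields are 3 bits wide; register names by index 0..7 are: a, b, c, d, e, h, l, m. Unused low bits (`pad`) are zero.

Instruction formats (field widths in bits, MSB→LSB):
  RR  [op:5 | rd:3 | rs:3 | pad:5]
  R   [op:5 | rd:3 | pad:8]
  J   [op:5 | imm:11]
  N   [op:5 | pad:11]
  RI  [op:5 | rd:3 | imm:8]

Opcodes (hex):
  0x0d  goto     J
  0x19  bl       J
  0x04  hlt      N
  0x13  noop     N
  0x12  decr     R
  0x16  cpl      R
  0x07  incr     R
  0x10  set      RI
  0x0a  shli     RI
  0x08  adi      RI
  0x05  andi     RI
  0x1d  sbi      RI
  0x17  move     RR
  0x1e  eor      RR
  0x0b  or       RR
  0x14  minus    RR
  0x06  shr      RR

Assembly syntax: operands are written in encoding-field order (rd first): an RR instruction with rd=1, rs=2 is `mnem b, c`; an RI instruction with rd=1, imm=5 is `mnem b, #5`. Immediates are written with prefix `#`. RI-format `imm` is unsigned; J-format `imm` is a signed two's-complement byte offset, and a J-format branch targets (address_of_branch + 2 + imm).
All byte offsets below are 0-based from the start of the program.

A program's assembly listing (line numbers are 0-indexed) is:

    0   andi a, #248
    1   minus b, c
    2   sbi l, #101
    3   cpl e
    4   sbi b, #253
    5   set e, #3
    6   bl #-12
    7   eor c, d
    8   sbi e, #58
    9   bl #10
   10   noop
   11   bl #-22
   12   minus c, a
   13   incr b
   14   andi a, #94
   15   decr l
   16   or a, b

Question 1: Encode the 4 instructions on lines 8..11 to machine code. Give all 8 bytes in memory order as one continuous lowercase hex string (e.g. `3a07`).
line 8 (sbi): pack op=0x1d:5|rd=4:3|imm=58:8 = 0xec3a; little→ 3a ec
line 9 (bl): pack op=0x19:5|imm=10:11 = 0xc80a; little→ 0a c8
line 10 (noop): pack op=0x13:5|pad=0:11 = 0x9800; little→ 00 98
line 11 (bl): pack op=0x19:5|imm=-22:11 = 0xcfea; little→ ea cf

3aec0ac80098eacf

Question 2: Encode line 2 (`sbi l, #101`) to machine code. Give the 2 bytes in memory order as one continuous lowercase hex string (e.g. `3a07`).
2. sbi fields op=0x1d:5|rd=6:3|imm=101:8 → word ee65h → 65 ee

65ee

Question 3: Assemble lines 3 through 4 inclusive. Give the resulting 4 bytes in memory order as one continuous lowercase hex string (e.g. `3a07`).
00b4fde9

line 3 (cpl): pack op=0x16:5|rd=4:3|pad=0:8 = 0xb400; little→ 00 b4
line 4 (sbi): pack op=0x1d:5|rd=1:3|imm=253:8 = 0xe9fd; little→ fd e9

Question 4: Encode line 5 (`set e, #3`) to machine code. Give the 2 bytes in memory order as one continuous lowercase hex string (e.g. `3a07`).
0384

line 5 (set): pack op=0x10:5|rd=4:3|imm=3:8 = 0x8403; little→ 03 84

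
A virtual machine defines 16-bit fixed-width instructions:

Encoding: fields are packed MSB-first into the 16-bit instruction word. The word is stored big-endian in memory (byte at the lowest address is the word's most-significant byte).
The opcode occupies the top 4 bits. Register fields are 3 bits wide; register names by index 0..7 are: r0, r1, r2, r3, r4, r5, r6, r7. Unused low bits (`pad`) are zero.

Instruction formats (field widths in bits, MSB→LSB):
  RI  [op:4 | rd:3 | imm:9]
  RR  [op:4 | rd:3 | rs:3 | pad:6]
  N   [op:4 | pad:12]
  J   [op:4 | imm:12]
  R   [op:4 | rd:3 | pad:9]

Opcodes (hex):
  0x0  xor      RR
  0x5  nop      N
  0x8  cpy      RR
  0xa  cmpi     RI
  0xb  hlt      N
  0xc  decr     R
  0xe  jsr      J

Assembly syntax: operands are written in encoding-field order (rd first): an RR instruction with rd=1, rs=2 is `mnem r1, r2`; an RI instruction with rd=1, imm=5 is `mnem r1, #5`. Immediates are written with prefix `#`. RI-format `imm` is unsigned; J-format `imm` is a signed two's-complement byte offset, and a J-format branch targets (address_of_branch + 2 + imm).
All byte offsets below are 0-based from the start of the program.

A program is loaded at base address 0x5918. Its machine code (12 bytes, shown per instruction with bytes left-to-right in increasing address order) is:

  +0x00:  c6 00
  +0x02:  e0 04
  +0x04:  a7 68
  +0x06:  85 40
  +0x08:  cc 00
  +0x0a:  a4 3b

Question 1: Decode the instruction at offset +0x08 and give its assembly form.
@+08  big-endian(cc 00) = 0xcc00
  top 4b → 0xc → decr [R]
  rd@[11:9]=0x6 ⇒ r6

decr r6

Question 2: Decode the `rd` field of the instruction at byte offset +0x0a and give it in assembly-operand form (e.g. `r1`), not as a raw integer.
r2

@+0a  big-endian(a4 3b) = 0xa43b
  op=0xa43b>>12=0xa ⇒ cmpi (RI)
  rd: (w>>9)&0x7=0x2 → r2
  imm: (w>>0)&0x1ff=0x3b → #59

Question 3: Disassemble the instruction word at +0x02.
jsr #4

+0x02: e0 04 ⇒ word 0xe004 (big)
  op=0xe004>>12=0xe ⇒ jsr (J)
  imm@[11:0]=0x4 ⇒ #4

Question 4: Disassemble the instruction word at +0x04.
cmpi r3, #360

off 0x04: read a7 68 as big → 0xa768
  top 4b → 0xa → cmpi [RI]
  [11:9] rd=3 = r3
  [8:0] imm=360 = #360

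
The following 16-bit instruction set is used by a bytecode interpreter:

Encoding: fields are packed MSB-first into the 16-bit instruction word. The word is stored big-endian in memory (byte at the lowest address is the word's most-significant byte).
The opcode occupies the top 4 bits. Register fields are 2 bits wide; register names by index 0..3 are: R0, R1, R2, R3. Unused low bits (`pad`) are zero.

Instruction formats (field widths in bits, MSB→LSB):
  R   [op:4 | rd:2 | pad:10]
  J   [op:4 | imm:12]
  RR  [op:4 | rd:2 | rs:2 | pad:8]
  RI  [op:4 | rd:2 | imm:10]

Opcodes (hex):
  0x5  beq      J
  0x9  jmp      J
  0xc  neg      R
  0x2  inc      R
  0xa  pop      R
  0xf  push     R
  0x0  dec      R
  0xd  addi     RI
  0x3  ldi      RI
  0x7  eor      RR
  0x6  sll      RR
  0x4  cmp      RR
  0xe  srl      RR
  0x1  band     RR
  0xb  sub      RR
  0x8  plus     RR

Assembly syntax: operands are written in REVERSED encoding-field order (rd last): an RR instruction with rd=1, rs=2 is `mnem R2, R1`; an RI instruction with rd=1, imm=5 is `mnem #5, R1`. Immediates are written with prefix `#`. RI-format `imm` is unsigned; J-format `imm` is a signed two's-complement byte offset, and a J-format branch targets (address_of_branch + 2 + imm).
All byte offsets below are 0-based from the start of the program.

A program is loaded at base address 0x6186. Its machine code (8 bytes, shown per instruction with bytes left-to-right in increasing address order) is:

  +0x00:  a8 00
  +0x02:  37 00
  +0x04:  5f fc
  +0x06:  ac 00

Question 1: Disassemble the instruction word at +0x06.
pop R3

[06] ac 00 → 0xac00
  opcode bits[15:12]=0xa: pop/R
  rd: (w>>10)&0x3=0x3 → R3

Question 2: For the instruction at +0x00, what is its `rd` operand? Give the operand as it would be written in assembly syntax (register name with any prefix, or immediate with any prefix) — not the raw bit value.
R2

off 0x00: read a8 00 as big → 0xa800
  op=0xa800>>12=0xa ⇒ pop (R)
  [11:10] rd=2 = R2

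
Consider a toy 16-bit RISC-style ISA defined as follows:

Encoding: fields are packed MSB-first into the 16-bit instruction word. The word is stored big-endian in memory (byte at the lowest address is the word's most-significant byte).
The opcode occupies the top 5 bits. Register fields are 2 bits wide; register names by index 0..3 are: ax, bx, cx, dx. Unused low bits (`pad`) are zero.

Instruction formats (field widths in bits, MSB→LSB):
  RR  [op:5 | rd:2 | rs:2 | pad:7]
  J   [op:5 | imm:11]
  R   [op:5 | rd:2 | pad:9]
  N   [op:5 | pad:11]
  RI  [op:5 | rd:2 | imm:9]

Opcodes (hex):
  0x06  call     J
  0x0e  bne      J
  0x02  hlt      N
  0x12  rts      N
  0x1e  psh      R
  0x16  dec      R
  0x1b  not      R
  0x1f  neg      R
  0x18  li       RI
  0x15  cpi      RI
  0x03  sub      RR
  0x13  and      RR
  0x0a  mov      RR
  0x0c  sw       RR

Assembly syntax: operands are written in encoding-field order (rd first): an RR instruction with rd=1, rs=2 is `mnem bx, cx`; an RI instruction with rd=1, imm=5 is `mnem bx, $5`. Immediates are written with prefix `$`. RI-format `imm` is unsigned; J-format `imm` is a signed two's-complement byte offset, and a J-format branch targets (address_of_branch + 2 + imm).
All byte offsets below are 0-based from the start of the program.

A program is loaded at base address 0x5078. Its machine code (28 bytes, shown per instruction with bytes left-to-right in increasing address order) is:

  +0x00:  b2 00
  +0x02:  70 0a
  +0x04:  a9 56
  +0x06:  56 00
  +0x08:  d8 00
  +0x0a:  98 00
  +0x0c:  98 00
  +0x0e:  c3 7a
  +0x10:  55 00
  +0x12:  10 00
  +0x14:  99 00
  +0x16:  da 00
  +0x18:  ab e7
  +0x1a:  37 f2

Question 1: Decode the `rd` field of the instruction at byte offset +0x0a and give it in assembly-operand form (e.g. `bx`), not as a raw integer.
ax

off 0x0a: read 98 00 as big → 0x9800
  op=0x9800>>11=0x13 ⇒ and (RR)
  rd: (w>>9)&0x3=0x0 → ax
  rs: (w>>7)&0x3=0x0 → ax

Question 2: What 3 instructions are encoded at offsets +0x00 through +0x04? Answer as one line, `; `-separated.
dec bx; bne $10; cpi ax, $342

+0x00: b2 00 ⇒ word 0xb200 (big)
  opcode bits[15:11]=0x16: dec/R
  rd: (w>>9)&0x3=0x1 → bx
+0x02: 70 0a ⇒ word 0x700a (big)
  opcode bits[15:11]=0xe: bne/J
  imm: (w>>0)&0x7ff=0xa → $10
+0x04: a9 56 ⇒ word 0xa956 (big)
  opcode bits[15:11]=0x15: cpi/RI
  rd: (w>>9)&0x3=0x0 → ax
  imm: (w>>0)&0x1ff=0x156 → $342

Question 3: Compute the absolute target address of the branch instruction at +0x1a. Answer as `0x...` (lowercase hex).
0x5086

+0x1a: 37 f2 ⇒ word 0x37f2 (big)
  opcode bits[15:11]=0x6: call/J
  imm@[10:0]=0x7f2 (s11→-14) ⇒ $-14
  target = base 0x5078 + off 0x1a + 2 + imm -14 = 0x5086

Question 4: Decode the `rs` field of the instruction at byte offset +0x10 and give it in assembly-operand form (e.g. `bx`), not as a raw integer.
cx

@+10  big-endian(55 00) = 0x5500
  opcode bits[15:11]=0xa: mov/RR
  rd@[10:9]=0x2 ⇒ cx
  rs@[8:7]=0x2 ⇒ cx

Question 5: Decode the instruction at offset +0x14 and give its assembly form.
and ax, cx

@+14  big-endian(99 00) = 0x9900
  opcode bits[15:11]=0x13: and/RR
  rd: (w>>9)&0x3=0x0 → ax
  rs: (w>>7)&0x3=0x2 → cx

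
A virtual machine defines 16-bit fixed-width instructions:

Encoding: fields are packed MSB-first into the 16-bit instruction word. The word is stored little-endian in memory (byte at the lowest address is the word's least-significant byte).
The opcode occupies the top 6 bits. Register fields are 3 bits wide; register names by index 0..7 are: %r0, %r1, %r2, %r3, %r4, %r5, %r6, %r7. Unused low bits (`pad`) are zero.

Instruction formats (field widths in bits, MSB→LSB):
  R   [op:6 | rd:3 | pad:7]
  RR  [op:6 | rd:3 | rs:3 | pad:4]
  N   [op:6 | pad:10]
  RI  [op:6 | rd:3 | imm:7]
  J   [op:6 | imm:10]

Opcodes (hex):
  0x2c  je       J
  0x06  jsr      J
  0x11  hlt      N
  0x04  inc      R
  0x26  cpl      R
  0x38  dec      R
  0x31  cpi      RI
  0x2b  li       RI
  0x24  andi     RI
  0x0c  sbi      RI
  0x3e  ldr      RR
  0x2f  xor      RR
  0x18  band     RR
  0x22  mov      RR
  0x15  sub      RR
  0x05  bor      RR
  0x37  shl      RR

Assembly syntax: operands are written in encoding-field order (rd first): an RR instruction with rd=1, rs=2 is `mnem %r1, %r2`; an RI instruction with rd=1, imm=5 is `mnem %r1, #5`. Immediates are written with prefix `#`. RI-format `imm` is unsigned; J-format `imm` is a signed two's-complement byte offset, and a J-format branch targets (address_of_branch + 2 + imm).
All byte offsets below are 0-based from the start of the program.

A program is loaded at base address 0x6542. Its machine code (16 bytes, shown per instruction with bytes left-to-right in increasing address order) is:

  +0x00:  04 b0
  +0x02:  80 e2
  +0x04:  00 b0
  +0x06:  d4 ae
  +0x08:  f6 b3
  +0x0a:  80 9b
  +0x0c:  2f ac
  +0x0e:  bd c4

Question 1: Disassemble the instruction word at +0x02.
@+02  little-endian(80 e2) = 0xe280
  op=0xe280>>10=0x38 ⇒ dec (R)
  rd@[9:7]=0x5 ⇒ %r5

dec %r5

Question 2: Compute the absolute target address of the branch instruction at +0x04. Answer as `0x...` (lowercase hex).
+0x04: 00 b0 ⇒ word 0xb000 (little)
  opcode bits[15:10]=0x2c: je/J
  imm@[9:0]=0x0 ⇒ #0
  target = base 0x6542 + off 0x04 + 2 + imm 0 = 0x6548

0x6548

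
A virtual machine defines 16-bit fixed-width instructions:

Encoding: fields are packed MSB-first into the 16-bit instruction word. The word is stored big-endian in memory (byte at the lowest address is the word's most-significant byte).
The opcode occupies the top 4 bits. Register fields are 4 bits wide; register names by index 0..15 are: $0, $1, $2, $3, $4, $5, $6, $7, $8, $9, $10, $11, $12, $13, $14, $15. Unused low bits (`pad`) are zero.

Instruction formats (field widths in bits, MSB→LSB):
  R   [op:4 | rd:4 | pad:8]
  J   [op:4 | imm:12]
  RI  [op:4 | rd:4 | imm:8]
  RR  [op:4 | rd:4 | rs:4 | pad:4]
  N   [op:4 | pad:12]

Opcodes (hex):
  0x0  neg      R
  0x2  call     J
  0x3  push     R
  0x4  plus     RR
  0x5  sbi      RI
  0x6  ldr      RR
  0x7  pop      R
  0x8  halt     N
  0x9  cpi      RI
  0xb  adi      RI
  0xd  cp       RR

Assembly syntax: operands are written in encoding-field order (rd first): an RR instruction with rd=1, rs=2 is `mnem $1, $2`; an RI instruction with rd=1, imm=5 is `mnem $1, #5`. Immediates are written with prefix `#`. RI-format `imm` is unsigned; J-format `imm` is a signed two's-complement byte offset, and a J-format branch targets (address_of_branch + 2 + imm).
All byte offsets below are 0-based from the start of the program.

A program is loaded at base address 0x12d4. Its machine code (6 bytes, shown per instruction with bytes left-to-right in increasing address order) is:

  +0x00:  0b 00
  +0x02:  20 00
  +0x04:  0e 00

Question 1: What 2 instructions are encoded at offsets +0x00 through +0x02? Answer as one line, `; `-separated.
off 0x00: read 0b 00 as big → 0x0b00
  opcode bits[15:12]=0x0: neg/R
  rd@[11:8]=0xb ⇒ $11
off 0x02: read 20 00 as big → 0x2000
  opcode bits[15:12]=0x2: call/J
  imm@[11:0]=0x0 ⇒ #0

neg $11; call #0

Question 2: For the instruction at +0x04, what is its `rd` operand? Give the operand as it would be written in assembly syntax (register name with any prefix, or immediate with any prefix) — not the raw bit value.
$14

@+04  big-endian(0e 00) = 0x0e00
  opcode bits[15:12]=0x0: neg/R
  [11:8] rd=14 = $14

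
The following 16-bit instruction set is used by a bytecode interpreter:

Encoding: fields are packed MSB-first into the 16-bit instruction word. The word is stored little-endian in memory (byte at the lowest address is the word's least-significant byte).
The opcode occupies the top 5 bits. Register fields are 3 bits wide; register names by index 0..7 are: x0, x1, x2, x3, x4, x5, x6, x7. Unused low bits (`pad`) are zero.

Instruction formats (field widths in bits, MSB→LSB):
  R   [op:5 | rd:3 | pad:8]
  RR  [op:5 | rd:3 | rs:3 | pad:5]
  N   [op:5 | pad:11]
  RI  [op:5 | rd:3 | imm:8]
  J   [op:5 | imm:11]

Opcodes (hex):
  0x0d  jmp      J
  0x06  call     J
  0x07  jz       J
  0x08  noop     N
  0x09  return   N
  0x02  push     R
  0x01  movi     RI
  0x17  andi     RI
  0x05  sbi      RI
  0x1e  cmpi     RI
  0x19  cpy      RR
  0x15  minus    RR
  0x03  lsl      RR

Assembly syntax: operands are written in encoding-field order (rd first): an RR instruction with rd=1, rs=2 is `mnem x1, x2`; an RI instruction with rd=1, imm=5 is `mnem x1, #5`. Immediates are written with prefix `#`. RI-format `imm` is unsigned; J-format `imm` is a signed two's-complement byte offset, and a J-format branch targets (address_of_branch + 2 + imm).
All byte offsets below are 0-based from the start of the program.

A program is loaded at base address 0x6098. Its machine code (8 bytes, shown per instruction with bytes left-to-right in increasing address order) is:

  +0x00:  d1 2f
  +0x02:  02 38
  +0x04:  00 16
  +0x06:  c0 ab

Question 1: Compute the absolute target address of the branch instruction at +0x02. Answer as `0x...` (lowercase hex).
0x609e

[02] 02 38 → 0x3802
  op=0x3802>>11=0x7 ⇒ jz (J)
  [10:0] imm=2 = #2
  target = base 0x6098 + off 0x02 + 2 + imm 2 = 0x609e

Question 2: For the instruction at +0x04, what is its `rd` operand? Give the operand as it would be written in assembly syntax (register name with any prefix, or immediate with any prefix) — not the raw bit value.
off 0x04: read 00 16 as little → 0x1600
  op=0x1600>>11=0x2 ⇒ push (R)
  rd: (w>>8)&0x7=0x6 → x6

x6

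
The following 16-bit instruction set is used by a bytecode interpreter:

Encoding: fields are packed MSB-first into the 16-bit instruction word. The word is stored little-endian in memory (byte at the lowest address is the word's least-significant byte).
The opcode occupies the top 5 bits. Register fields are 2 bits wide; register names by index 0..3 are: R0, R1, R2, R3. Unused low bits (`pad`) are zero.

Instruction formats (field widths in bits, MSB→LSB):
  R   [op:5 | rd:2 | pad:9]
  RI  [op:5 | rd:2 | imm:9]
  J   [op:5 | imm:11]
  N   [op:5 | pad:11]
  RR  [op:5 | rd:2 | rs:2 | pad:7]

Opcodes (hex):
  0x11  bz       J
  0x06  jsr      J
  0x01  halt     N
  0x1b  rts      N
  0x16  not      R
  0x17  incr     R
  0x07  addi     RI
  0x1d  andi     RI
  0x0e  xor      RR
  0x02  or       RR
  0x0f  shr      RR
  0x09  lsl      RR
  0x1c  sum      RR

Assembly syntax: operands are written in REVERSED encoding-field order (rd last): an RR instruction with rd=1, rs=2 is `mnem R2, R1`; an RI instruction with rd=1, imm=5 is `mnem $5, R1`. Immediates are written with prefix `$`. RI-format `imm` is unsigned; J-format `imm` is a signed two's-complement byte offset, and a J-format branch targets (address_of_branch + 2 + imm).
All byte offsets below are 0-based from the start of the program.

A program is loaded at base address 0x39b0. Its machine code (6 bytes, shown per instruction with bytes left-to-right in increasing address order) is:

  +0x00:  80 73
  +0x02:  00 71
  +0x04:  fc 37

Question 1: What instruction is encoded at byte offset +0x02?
@+02  little-endian(00 71) = 0x7100
  op=0x7100>>11=0xe ⇒ xor (RR)
  rd: (w>>9)&0x3=0x0 → R0
  rs: (w>>7)&0x3=0x2 → R2

xor R2, R0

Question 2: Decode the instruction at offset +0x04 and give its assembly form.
[04] fc 37 → 0x37fc
  top 5b → 0x6 → jsr [J]
  [10:0] imm=2044 (s11→-4) = $-4

jsr $-4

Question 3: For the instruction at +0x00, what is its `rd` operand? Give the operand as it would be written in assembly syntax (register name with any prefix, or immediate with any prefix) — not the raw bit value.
R1

off 0x00: read 80 73 as little → 0x7380
  op=0x7380>>11=0xe ⇒ xor (RR)
  rd: (w>>9)&0x3=0x1 → R1
  rs: (w>>7)&0x3=0x3 → R3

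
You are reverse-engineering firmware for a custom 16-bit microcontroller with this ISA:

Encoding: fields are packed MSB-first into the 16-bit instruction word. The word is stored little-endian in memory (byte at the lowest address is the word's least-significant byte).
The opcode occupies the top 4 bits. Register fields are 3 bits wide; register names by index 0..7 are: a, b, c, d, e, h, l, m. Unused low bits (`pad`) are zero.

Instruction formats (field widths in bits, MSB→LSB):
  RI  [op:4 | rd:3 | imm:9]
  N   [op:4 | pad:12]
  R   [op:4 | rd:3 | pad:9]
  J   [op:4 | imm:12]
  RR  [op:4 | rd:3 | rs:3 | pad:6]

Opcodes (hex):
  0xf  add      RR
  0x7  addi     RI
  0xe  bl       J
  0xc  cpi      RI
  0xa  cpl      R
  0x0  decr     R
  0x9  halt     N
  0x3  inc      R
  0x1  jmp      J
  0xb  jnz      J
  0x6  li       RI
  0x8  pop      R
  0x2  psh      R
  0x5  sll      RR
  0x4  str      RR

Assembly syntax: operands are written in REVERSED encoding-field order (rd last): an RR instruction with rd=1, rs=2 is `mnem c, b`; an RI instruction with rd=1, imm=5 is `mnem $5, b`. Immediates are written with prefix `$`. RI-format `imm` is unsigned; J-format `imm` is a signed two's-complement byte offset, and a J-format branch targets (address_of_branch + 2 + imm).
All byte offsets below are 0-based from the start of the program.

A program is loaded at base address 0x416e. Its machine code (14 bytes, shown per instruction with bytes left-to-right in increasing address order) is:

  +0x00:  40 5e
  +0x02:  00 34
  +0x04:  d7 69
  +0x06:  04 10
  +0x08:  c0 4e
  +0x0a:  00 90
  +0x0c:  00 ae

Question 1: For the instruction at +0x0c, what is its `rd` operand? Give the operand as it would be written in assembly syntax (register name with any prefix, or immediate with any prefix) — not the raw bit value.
m

@+0c  little-endian(00 ae) = 0xae00
  opcode bits[15:12]=0xa: cpl/R
  [11:9] rd=7 = m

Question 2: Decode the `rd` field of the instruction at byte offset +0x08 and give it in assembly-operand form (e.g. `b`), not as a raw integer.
m

+0x08: c0 4e ⇒ word 0x4ec0 (little)
  op=0x4ec0>>12=0x4 ⇒ str (RR)
  [11:9] rd=7 = m
  [8:6] rs=3 = d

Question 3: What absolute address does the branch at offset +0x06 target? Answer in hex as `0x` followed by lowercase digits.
0x417a

@+06  little-endian(04 10) = 0x1004
  op=0x1004>>12=0x1 ⇒ jmp (J)
  imm@[11:0]=0x4 ⇒ $4
  target = base 0x416e + off 0x06 + 2 + imm 4 = 0x417a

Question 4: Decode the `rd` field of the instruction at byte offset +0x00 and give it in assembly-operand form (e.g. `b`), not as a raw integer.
[00] 40 5e → 0x5e40
  op=0x5e40>>12=0x5 ⇒ sll (RR)
  [11:9] rd=7 = m
  [8:6] rs=1 = b

m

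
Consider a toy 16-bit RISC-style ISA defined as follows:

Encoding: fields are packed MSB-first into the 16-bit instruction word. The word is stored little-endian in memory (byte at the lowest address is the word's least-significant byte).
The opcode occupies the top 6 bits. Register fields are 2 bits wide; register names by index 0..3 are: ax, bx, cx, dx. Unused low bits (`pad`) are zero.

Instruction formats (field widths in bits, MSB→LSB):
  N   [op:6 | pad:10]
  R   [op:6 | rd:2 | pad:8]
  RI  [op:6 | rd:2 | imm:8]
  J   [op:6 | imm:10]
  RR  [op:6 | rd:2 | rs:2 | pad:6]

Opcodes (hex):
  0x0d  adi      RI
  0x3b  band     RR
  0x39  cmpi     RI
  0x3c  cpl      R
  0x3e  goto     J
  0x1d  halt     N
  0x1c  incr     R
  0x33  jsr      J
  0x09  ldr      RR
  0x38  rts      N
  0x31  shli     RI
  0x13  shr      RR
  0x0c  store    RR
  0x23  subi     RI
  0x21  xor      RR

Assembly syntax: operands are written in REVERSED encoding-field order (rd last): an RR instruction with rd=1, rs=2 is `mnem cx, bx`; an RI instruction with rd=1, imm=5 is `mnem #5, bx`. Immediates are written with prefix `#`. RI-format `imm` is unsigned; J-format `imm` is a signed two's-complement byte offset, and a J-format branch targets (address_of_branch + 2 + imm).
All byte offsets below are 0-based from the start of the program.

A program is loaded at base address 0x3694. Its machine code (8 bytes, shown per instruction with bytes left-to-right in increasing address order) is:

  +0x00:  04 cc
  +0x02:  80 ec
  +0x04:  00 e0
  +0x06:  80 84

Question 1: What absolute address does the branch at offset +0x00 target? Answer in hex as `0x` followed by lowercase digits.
@+00  little-endian(04 cc) = 0xcc04
  op=0xcc04>>10=0x33 ⇒ jsr (J)
  [9:0] imm=4 = #4
  target = base 0x3694 + off 0x00 + 2 + imm 4 = 0x369a

0x369a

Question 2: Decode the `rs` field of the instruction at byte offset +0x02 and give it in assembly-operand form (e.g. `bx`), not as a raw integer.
cx

[02] 80 ec → 0xec80
  top 6b → 0x3b → band [RR]
  [9:8] rd=0 = ax
  [7:6] rs=2 = cx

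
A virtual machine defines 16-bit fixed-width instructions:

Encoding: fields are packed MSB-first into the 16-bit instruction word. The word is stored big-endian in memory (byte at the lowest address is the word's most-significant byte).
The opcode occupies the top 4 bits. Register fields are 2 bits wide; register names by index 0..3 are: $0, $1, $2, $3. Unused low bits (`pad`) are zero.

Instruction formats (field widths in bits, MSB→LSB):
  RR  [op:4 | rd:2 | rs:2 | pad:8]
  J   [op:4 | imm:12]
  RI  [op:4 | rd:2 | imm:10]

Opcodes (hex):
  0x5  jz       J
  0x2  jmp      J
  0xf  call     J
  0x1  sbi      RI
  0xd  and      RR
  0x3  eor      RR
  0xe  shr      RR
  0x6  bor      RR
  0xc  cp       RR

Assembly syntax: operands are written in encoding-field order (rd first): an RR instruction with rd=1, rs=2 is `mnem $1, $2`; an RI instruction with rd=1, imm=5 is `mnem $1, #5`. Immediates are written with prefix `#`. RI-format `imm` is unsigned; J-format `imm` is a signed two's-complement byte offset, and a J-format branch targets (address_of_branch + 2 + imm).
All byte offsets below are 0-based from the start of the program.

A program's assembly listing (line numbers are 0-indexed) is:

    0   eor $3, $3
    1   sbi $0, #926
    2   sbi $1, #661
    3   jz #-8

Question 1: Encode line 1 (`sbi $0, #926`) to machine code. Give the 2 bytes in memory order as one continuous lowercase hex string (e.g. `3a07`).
1. sbi fields op=0x1:4|rd=0:2|imm=926:10 → word 139eh → 13 9e

139e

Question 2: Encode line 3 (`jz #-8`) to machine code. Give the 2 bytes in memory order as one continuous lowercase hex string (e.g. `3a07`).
5ff8

line 3 (jz): pack op=0x5:4|imm=-8:12 = 0x5ff8; big→ 5f f8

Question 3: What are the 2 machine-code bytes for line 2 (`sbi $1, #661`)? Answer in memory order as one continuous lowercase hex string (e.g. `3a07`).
L2: sbi op=0x1:4|rd=1:2|imm=661:10 ⇒ 0x1695 ⇒ big 16 95

1695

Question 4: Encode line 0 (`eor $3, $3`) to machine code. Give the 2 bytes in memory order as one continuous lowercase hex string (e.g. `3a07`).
line 0 (eor): pack op=0x3:4|rd=3:2|rs=3:2|pad=0:8 = 0x3f00; big→ 3f 00

3f00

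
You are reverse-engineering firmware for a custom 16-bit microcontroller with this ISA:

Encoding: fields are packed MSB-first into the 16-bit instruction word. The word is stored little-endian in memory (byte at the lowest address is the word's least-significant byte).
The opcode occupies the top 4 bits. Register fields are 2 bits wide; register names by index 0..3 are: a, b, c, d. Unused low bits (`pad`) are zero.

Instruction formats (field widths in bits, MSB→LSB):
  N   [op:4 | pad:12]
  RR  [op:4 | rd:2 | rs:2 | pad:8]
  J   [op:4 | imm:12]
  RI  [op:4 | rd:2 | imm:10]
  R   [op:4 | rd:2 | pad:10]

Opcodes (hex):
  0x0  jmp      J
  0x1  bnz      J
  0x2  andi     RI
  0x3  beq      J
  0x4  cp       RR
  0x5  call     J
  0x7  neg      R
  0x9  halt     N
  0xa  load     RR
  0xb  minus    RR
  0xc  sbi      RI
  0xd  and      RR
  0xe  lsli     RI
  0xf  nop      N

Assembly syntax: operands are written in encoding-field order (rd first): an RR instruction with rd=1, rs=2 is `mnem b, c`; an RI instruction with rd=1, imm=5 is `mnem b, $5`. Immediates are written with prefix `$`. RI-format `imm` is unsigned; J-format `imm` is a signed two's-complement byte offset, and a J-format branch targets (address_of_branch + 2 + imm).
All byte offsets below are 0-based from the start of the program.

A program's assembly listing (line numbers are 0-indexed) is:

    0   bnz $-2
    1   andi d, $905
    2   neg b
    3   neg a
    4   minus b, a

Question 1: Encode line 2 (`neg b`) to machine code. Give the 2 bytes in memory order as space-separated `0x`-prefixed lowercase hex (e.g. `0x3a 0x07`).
2. neg fields op=0x7:4|rd=1:2|pad=0:10 → word 7400h → 00 74

0x00 0x74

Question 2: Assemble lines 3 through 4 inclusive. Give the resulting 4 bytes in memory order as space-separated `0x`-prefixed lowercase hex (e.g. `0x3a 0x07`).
0x00 0x70 0x00 0xb4

3. neg fields op=0x7:4|rd=0:2|pad=0:10 → word 7000h → 00 70
4. minus fields op=0xb:4|rd=1:2|rs=0:2|pad=0:8 → word b400h → 00 b4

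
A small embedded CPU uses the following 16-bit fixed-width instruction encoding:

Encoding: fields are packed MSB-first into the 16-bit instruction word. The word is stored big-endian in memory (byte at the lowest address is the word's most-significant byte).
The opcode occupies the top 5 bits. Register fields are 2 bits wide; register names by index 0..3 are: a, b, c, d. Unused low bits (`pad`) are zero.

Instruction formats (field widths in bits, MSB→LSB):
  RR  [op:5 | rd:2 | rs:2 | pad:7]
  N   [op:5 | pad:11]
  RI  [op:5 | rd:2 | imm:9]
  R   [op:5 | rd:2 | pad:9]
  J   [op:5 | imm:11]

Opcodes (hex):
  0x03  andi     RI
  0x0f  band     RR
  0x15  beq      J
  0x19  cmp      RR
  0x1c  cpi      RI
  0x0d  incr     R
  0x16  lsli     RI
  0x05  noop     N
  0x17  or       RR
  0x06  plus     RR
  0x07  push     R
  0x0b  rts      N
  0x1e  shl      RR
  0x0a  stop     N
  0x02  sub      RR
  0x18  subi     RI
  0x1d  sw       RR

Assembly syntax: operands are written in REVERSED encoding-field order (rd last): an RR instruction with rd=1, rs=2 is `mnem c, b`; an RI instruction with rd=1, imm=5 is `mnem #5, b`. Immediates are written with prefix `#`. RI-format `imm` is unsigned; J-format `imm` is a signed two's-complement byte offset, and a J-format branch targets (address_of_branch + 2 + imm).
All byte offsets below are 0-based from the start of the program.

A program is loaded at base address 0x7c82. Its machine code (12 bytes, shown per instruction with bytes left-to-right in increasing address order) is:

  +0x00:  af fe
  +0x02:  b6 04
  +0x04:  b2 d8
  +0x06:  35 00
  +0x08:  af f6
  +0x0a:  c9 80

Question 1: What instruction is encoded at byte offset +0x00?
beq #-2

+0x00: af fe ⇒ word 0xaffe (big)
  top 5b → 0x15 → beq [J]
  [10:0] imm=2046 (s11→-2) = #-2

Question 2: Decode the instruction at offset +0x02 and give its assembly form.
lsli #4, d

+0x02: b6 04 ⇒ word 0xb604 (big)
  opcode bits[15:11]=0x16: lsli/RI
  rd: (w>>9)&0x3=0x3 → d
  imm: (w>>0)&0x1ff=0x4 → #4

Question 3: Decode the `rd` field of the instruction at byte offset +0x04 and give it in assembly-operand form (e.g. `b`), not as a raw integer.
b

@+04  big-endian(b2 d8) = 0xb2d8
  top 5b → 0x16 → lsli [RI]
  rd: (w>>9)&0x3=0x1 → b
  imm: (w>>0)&0x1ff=0xd8 → #216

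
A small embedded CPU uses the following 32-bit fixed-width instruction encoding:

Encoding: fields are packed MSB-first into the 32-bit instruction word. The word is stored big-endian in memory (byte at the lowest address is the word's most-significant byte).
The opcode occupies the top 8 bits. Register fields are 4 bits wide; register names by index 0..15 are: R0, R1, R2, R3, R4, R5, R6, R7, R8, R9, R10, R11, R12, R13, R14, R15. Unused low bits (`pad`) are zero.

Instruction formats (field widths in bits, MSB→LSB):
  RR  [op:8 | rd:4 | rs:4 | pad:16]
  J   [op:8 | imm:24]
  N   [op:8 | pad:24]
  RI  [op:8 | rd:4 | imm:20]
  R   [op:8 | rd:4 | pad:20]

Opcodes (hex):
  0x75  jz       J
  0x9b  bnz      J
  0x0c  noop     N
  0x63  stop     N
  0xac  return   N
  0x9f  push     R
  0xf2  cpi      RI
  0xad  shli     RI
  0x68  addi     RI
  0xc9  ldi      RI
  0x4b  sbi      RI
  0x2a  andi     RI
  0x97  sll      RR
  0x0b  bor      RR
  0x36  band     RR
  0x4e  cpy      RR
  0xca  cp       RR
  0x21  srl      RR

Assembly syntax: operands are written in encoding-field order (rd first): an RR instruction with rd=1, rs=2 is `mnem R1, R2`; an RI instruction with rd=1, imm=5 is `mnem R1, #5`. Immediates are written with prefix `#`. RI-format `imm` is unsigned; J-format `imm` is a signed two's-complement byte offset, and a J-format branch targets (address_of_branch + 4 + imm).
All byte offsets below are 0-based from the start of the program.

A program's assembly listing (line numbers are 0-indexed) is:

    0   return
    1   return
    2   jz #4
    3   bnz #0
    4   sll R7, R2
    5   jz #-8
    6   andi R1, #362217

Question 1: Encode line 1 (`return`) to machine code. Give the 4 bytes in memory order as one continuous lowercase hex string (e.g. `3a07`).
1. return fields op=0xac:8|pad=0:24 → word ac000000h → ac 00 00 00

ac000000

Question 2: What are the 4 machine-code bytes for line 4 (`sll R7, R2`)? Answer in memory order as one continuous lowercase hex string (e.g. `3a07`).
line 4 (sll): pack op=0x97:8|rd=7:4|rs=2:4|pad=0:16 = 0x97720000; big→ 97 72 00 00

97720000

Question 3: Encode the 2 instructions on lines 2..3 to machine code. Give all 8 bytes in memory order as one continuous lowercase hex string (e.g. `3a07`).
750000049b000000

2. jz fields op=0x75:8|imm=4:24 → word 75000004h → 75 00 00 04
3. bnz fields op=0x9b:8|imm=0:24 → word 9b000000h → 9b 00 00 00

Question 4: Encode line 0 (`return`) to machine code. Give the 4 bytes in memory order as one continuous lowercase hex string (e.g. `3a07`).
L0: return op=0xac:8|pad=0:24 ⇒ 0xac000000 ⇒ big ac 00 00 00

ac000000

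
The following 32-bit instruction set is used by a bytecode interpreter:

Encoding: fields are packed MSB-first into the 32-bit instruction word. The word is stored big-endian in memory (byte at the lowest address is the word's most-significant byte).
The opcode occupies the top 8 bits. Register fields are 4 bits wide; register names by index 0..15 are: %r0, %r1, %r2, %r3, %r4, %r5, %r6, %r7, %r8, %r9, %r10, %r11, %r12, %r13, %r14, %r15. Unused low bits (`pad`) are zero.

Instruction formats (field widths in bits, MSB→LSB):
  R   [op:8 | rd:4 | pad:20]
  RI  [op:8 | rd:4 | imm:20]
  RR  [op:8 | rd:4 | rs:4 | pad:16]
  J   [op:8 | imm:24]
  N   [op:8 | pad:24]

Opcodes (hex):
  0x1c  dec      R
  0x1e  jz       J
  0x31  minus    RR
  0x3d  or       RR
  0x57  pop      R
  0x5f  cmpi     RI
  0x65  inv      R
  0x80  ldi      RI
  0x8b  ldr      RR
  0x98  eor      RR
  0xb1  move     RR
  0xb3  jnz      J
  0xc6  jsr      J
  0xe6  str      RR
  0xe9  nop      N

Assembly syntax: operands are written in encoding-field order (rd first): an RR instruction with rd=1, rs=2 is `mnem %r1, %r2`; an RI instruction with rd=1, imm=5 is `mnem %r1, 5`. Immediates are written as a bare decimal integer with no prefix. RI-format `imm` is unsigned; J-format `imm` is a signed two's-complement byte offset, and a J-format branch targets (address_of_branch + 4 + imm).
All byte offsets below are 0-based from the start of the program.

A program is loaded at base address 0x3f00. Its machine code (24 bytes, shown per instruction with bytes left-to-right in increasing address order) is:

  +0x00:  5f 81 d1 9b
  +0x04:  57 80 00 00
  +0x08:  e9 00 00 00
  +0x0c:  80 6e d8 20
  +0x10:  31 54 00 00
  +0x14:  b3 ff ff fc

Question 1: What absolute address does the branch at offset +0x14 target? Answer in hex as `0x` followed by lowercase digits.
0x3f14

off 0x14: read b3 ff ff fc as big → 0xb3fffffc
  top 8b → 0xb3 → jnz [J]
  imm@[23:0]=0xfffffc (s24→-4) ⇒ -4
  target = base 0x3f00 + off 0x14 + 4 + imm -4 = 0x3f14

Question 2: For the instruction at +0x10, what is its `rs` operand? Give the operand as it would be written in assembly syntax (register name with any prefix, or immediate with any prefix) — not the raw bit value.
off 0x10: read 31 54 00 00 as big → 0x31540000
  top 8b → 0x31 → minus [RR]
  rd: (w>>20)&0xf=0x5 → %r5
  rs: (w>>16)&0xf=0x4 → %r4

%r4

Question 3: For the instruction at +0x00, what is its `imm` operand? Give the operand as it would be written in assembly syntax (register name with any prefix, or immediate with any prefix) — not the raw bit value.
119195

@+00  big-endian(5f 81 d1 9b) = 0x5f81d19b
  op=0x5f81d19b>>24=0x5f ⇒ cmpi (RI)
  rd: (w>>20)&0xf=0x8 → %r8
  imm: (w>>0)&0xfffff=0x1d19b → 119195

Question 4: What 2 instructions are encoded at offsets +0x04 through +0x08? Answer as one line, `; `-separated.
[04] 57 80 00 00 → 0x57800000
  opcode bits[31:24]=0x57: pop/R
  rd@[23:20]=0x8 ⇒ %r8
[08] e9 00 00 00 → 0xe9000000
  opcode bits[31:24]=0xe9: nop/N

pop %r8; nop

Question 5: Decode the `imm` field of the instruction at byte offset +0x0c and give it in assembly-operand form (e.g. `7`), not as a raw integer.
+0x0c: 80 6e d8 20 ⇒ word 0x806ed820 (big)
  top 8b → 0x80 → ldi [RI]
  rd@[23:20]=0x6 ⇒ %r6
  imm@[19:0]=0xed820 ⇒ 972832

972832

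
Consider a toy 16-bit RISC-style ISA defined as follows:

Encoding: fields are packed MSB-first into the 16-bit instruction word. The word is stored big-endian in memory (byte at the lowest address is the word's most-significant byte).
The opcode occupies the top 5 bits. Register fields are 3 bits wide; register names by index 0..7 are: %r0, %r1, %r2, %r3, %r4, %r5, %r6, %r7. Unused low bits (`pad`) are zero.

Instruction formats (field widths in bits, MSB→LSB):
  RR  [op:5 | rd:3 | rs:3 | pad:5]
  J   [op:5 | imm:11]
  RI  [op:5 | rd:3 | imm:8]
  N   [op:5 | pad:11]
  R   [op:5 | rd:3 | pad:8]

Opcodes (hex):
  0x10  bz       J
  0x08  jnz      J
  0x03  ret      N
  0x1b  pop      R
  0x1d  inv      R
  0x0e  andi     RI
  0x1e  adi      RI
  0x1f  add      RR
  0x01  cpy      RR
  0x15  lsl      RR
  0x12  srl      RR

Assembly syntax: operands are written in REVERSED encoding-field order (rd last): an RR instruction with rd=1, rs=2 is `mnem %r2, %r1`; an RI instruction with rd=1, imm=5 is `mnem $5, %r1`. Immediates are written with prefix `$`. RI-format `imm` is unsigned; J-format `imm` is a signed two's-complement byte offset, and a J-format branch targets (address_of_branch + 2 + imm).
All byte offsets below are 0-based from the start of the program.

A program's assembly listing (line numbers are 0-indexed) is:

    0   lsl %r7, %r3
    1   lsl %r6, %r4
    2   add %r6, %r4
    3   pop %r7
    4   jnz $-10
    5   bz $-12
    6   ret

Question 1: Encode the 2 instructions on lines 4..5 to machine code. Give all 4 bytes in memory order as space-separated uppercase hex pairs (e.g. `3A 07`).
L4: jnz op=0x8:5|imm=-10:11 ⇒ 0x47f6 ⇒ big 47 f6
L5: bz op=0x10:5|imm=-12:11 ⇒ 0x87f4 ⇒ big 87 f4

47 F6 87 F4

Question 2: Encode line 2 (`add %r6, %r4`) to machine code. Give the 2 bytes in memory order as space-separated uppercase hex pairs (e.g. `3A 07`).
FC C0

line 2 (add): pack op=0x1f:5|rd=4:3|rs=6:3|pad=0:5 = 0xfcc0; big→ fc c0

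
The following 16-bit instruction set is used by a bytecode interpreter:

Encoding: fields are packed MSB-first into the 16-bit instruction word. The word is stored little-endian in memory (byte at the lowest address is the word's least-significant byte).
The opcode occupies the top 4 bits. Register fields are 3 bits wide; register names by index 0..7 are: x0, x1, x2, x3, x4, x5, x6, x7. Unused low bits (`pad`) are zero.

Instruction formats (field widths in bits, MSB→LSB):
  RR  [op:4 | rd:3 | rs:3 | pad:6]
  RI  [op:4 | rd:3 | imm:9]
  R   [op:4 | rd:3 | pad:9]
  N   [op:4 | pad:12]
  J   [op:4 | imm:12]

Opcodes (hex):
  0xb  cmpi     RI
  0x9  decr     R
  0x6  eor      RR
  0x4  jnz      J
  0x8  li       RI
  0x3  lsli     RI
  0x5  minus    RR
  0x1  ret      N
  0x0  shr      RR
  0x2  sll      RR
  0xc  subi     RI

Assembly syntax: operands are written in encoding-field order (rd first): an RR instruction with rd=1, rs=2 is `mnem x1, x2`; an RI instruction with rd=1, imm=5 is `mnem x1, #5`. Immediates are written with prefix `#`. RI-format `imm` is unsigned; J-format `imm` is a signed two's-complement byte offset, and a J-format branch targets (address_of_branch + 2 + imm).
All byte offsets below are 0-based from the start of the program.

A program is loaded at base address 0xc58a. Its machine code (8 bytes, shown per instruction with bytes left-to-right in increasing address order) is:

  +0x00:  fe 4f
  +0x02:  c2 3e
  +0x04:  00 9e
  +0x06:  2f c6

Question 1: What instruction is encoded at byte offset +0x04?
[04] 00 9e → 0x9e00
  opcode bits[15:12]=0x9: decr/R
  rd@[11:9]=0x7 ⇒ x7

decr x7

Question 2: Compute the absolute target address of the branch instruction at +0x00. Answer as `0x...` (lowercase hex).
+0x00: fe 4f ⇒ word 0x4ffe (little)
  top 4b → 0x4 → jnz [J]
  imm@[11:0]=0xffe (s12→-2) ⇒ #-2
  target = base 0xc58a + off 0x00 + 2 + imm -2 = 0xc58a

0xc58a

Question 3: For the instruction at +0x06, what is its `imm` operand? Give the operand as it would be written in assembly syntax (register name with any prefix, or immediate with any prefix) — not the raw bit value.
@+06  little-endian(2f c6) = 0xc62f
  op=0xc62f>>12=0xc ⇒ subi (RI)
  rd@[11:9]=0x3 ⇒ x3
  imm@[8:0]=0x2f ⇒ #47

#47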